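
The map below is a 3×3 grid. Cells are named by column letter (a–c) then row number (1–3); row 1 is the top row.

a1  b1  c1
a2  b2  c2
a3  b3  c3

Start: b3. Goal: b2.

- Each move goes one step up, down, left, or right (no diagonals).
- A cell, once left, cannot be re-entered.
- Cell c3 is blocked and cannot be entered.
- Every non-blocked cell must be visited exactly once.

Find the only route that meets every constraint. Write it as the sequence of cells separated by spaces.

b3 a3 a2 a1 b1 c1 c2 b2

Need to visit all 8 open cells exactly once, starting at b3 and ending at b2.
Cell a1 has only two open neighbours (a2 and b1), so the path must pass straight through it: one of those is the cell it's entered from and the other is where it exits.
Route from b3: left to a3, 2× up (reaching a1), 2× right (reaching c1), down to c2, left to b2 — 7 moves in all.
Check: all 8 open cells covered.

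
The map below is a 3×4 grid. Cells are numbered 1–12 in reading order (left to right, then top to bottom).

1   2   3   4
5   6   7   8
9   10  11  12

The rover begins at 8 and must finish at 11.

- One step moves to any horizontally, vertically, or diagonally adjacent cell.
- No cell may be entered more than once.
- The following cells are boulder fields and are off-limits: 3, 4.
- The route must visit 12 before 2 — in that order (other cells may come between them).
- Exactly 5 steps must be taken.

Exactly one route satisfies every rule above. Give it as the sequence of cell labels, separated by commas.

8, 12, 7, 2, 6, 11

The waypoints must appear in the order 12, 2, with no cell reused.
Route from 8: down 1 to 12, up-left 2 to 2, down 1 to 6, down-right 1 to 11 — 5 moves in all.
Check: order respected (12 at step 1, 2 at step 3); 5 moves as required.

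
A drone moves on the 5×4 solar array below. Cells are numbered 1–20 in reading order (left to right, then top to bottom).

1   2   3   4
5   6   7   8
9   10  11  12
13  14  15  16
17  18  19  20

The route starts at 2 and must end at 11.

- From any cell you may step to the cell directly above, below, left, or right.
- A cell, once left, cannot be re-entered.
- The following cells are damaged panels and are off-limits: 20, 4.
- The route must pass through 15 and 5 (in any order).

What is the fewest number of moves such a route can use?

7

Any route passes through 15 and 5 in some order between 2 and 11. Summing Manhattan distances along each leg and taking the cheapest ordering (2 → 5 → 15 → 11) gives a lower bound of 2 + 4 + 1 = 7 moves.
A route of 7 moves achieves this: 2 → 6 → 5 → 9 → 13 → 14 → 15 → 11.
Since 7 matches the lower bound, it is optimal.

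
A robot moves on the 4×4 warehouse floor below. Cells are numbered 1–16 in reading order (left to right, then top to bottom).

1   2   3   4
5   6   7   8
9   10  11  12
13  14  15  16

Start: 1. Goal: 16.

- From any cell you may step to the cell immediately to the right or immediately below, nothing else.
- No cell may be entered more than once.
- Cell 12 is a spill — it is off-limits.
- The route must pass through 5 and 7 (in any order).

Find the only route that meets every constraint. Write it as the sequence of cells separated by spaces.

1 5 6 7 11 15 16

Moves only go right or down, so the column and row indices never decrease.
Route from 1: down 1 to 5, right 2 to 7, down 2 to 15, right 1 to 16 — 6 moves in all.
Check: all required cells visited.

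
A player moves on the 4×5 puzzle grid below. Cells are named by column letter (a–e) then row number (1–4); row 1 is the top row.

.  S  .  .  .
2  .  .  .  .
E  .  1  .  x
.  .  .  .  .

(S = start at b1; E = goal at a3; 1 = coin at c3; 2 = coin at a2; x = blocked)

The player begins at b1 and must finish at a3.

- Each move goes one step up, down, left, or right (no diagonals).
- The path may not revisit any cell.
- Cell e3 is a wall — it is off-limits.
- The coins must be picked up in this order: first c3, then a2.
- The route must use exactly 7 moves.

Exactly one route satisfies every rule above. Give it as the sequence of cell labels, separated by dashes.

The waypoints must appear in the order c3, a2, with no cell reused.
Route from b1: right to c1, 2× down (reaching c3), left to b3, up to b2, left to a2, down to a3 — 7 moves in all.
Check: order respected (1 at step 3, 2 at step 6); 7 moves as required.

b1 - c1 - c2 - c3 - b3 - b2 - a2 - a3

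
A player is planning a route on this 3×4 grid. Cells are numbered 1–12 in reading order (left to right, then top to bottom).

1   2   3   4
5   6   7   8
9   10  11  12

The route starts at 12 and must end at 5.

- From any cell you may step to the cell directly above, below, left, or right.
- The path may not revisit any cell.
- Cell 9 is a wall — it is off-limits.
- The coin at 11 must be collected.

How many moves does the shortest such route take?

4

Any route passes through 11 somewhere between 12 and 5. Summing Manhattan distances along the two legs (12 → 11 → 5) gives a lower bound of 1 + 3 = 4 moves.
A route of 4 moves achieves this: 12 → 11 → 7 → 6 → 5.
Since 4 matches the lower bound, it is optimal.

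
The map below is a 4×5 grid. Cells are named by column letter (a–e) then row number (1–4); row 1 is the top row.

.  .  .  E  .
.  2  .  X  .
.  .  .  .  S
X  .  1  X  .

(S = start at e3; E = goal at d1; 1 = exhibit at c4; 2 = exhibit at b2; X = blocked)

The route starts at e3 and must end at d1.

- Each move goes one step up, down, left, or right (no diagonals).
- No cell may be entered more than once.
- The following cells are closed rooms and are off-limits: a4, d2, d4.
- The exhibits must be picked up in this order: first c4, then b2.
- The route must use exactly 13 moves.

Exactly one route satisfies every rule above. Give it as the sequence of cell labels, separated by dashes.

The waypoints must appear in the order c4, b2, with no cell reused.
Route from e3: left 2 to c3, down 1 to c4, left 1 to b4, up 1 to b3, left 1 to a3, up 2 to a1, right 1 to b1, down 1 to b2, right 1 to c2, up 1 to c1, right 1 to d1 — 13 moves in all.
Check: order respected (1 at step 3, 2 at step 10); 13 moves as required.

e3 - d3 - c3 - c4 - b4 - b3 - a3 - a2 - a1 - b1 - b2 - c2 - c1 - d1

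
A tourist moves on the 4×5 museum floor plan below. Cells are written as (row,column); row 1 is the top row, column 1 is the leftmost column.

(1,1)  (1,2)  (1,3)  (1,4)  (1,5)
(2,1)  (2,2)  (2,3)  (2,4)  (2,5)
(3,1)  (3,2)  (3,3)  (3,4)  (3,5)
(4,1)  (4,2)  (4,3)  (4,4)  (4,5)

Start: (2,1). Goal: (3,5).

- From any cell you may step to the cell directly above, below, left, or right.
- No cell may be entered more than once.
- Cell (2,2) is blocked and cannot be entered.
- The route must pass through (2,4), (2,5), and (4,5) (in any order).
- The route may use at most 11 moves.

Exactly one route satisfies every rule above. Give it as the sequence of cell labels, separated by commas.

(2,1), (1,1), (1,2), (1,3), (1,4), (1,5), (2,5), (2,4), (3,4), (4,4), (4,5), (3,5)

The budget equals the shortest possible length, so every move has to be on a shortest route through the required cells.
Route from (2,1): up to (1,1), 4× right (reaching (1,5)), down to (2,5), left to (2,4), 2× down (reaching (4,4)), right to (4,5), up to (3,5) — 11 moves in all.
Check: all required cells visited; 11 ≤ 11 moves.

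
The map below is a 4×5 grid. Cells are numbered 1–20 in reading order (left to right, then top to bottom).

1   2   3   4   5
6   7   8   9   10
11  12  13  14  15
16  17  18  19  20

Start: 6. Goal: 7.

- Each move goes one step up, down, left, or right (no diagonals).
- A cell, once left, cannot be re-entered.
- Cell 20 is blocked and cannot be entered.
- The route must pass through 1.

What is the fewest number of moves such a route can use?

3

Any route passes through 1 somewhere between 6 and 7. Summing Manhattan distances along the two legs (6 → 1 → 7) gives a lower bound of 1 + 2 = 3 moves.
A route of 3 moves achieves this: 6 → 1 → 2 → 7.
Since 3 matches the lower bound, it is optimal.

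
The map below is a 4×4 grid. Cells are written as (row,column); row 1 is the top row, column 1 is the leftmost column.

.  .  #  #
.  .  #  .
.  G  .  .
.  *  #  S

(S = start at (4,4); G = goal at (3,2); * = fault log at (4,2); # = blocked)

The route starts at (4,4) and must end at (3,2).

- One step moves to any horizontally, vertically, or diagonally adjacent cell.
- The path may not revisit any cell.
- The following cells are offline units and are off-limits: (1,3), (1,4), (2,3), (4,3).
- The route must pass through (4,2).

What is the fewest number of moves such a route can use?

3

Any route passes through (4,2) somewhere between (4,4) and (3,2). Summing Chebyshev distances along the two legs ((4,4) → (4,2) → (3,2)) gives a lower bound of 2 + 1 = 3 moves.
A route of 3 moves achieves this: (4,4) → (3,3) → (4,2) → (3,2).
Since 3 matches the lower bound, it is optimal.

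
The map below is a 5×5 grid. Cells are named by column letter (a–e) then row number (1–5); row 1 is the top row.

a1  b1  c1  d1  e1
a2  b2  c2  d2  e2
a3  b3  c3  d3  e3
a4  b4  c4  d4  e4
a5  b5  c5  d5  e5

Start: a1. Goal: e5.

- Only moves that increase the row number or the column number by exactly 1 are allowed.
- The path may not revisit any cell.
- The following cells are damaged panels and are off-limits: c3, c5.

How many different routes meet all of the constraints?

A right/down-only route from a1 to e5 makes exactly 4 down-moves and 4 right-moves in some order.
With no other constraints that would be C(8,4) = 70 routes.
Subtract routes through each blocked cell (inclusion–exclusion for overlaps): − through c3: 36 − through c5: 15 + through c3&c5: 6 → 25.
That gives 25 routes.

25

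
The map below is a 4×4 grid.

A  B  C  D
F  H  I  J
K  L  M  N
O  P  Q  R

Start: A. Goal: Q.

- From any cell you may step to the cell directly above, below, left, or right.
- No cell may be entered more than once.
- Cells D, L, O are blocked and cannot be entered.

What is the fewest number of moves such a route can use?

5

The Manhattan distance from A to Q is |1−4| + |1−3| = 5, so at least 5 moves are needed.
A route of 5 moves achieves this: A → F → H → I → M → Q.
Since 5 matches the lower bound, it is optimal.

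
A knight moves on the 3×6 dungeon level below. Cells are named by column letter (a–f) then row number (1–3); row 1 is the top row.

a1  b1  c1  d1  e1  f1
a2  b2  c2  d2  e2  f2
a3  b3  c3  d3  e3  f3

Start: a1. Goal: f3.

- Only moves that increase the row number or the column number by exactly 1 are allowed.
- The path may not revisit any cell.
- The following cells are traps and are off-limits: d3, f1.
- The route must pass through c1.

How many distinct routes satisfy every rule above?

A right/down-only route from a1 to f3 makes exactly 2 down-moves and 5 right-moves in some order.
With no other constraints that would be C(7,2) = 21 routes.
Split at c1 and multiply the segment counts (each segment already excludes blocked cells): a1→c1: 1; c1→f3: 6; product = 6.
That gives 6 routes.

6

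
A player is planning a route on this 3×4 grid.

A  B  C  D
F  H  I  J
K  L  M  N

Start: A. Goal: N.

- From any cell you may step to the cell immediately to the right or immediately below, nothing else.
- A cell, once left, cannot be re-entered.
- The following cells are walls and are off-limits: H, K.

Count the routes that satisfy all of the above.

A right/down-only route from A to N makes exactly 2 down-moves and 3 right-moves in some order.
With no other constraints that would be C(5,2) = 10 routes.
Subtract routes through each blocked cell (inclusion–exclusion for overlaps): − through H: 6 − through K: 1 → 3.
That gives 3 routes.

3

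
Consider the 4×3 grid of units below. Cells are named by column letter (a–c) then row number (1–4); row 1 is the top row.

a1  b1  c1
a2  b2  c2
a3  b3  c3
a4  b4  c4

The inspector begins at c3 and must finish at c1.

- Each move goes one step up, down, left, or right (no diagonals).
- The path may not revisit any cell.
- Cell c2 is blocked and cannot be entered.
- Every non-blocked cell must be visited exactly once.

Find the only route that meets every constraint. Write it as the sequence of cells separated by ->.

Need to visit all 11 open cells exactly once, starting at c3 and ending at c1.
Cell a4 has only two open neighbours (a3 and b4), so the path must pass straight through it: one of those is the cell it's entered from and the other is where it exits.
Route from c3: down 1 to c4, left 2 to a4, up 1 to a3, right 1 to b3, up 1 to b2, left 1 to a2, up 1 to a1, right 2 to c1 — 10 moves in all.
Check: all 11 open cells covered.

c3 -> c4 -> b4 -> a4 -> a3 -> b3 -> b2 -> a2 -> a1 -> b1 -> c1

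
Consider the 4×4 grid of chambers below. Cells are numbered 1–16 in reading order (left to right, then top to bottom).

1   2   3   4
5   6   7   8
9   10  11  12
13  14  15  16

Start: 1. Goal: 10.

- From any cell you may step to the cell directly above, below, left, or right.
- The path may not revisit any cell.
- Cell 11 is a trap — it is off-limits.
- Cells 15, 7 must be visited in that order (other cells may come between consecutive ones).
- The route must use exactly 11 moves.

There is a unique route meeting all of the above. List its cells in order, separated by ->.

The waypoints must appear in the order 15, 7, with no cell reused.
Route from 1: 3× down (reaching 13), 3× right (reaching 16), 2× up (reaching 8), 2× left (reaching 6), down to 10 — 11 moves in all.
Check: order respected (15 at step 5, 7 at step 9); 11 moves as required.

1 -> 5 -> 9 -> 13 -> 14 -> 15 -> 16 -> 12 -> 8 -> 7 -> 6 -> 10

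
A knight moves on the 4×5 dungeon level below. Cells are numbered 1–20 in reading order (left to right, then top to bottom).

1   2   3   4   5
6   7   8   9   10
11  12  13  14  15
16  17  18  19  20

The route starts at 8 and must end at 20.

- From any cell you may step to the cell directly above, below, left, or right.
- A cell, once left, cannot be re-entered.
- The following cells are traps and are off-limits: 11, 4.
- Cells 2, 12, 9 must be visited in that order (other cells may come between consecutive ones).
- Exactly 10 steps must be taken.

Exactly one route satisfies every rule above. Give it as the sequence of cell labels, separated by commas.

The waypoints must appear in the order 2, 12, 9, with no cell reused.
Route from 8: up 1 to 3, left 1 to 2, down 2 to 12, right 2 to 14, up 1 to 9, right 1 to 10, down 2 to 20 — 10 moves in all.
Check: order respected (2 at step 2, 12 at step 4, 9 at step 7); 10 moves as required.

8, 3, 2, 7, 12, 13, 14, 9, 10, 15, 20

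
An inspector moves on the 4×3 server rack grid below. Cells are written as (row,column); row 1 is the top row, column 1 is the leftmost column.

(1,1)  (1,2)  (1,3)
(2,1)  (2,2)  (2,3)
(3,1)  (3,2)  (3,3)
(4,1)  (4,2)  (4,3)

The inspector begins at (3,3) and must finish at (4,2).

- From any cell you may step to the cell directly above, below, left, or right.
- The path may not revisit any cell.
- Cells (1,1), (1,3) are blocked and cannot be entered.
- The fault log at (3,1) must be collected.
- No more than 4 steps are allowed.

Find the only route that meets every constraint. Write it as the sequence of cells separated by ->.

(3,3) -> (3,2) -> (3,1) -> (4,1) -> (4,2)

The 4-move cap with required stops at (3,1) leaves no slack for detours.
Route from (3,3): left 2 to (3,1), down 1 to (4,1), right 1 to (4,2) — 4 moves in all.
Check: all required cells visited; 4 ≤ 4 moves.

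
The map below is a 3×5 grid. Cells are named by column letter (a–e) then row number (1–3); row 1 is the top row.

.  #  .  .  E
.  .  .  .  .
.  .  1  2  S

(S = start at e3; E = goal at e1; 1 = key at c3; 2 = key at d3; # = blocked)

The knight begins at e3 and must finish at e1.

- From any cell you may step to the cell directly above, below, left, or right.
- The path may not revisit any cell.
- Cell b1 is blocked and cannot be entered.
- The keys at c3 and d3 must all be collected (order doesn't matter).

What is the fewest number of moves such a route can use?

Any route passes through c3 and d3 in some order between e3 and e1. Summing Manhattan distances along each leg and taking the cheapest ordering (e3 → c3 → d3 → e1) gives a lower bound of 2 + 1 + 3 = 6 moves.
A route of 6 moves achieves this: e3 → d3 → c3 → c2 → c1 → d1 → e1.
Since 6 matches the lower bound, it is optimal.

6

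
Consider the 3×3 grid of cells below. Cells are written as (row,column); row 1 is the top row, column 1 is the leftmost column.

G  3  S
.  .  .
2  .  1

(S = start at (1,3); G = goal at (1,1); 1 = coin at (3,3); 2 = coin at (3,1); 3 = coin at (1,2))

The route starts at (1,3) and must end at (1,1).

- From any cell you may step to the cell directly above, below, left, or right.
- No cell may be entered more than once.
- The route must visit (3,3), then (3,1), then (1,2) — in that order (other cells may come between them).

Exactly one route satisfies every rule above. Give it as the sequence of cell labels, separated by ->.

(1,3) -> (2,3) -> (3,3) -> (3,2) -> (3,1) -> (2,1) -> (2,2) -> (1,2) -> (1,1)

The waypoints must appear in the order (3,3), (3,1), (1,2), with no cell reused.
Route from (1,3): 2× down (reaching (3,3)), 2× left (reaching (3,1)), up to (2,1), right to (2,2), up to (1,2), left to (1,1) — 8 moves in all.
Check: order respected (1 at step 2, 2 at step 4, 3 at step 7).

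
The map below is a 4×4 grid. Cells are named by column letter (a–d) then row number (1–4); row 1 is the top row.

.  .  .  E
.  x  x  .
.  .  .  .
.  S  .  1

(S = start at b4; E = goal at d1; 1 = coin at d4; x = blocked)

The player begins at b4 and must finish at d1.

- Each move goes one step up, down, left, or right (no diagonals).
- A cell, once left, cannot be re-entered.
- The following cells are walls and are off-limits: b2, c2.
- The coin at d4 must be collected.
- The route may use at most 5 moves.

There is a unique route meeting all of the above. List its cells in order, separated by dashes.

b4 - c4 - d4 - d3 - d2 - d1

The budget equals the shortest possible length, so every move has to be on a shortest route through the required cells.
Route from b4: right 2 to d4, up 3 to d1 — 5 moves in all.
Check: all required cells visited; 5 ≤ 5 moves.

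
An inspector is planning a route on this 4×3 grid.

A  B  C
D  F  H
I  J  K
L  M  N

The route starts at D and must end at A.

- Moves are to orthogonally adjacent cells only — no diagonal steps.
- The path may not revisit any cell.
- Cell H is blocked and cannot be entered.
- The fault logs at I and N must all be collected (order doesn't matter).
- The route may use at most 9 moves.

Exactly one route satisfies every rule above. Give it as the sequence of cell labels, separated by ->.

The budget equals the shortest possible length, so every move has to be on a shortest route through the required cells.
Route from D: down 2 to L, right 2 to N, up 1 to K, left 1 to J, up 2 to B, left 1 to A — 9 moves in all.
Check: all required cells visited; 9 ≤ 9 moves.

D -> I -> L -> M -> N -> K -> J -> F -> B -> A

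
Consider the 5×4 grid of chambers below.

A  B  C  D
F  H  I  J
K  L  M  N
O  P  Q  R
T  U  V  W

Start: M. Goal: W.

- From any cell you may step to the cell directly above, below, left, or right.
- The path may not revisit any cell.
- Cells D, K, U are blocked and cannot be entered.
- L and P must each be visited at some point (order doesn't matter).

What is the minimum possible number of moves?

5

Any route passes through L and P in some order between M and W. Summing Manhattan distances along each leg and taking the cheapest ordering (M → L → P → W) gives a lower bound of 1 + 1 + 3 = 5 moves.
A route of 5 moves achieves this: M → L → P → Q → V → W.
Since 5 matches the lower bound, it is optimal.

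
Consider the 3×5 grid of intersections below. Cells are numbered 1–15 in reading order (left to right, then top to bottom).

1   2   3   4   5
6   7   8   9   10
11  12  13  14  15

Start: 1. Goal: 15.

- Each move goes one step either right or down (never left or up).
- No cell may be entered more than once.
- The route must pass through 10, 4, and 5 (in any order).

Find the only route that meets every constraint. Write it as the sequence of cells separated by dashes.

1 - 2 - 3 - 4 - 5 - 10 - 15

Moves only go right or down, so the column and row indices never decrease.
Route from 1: right 4 to 5, down 2 to 15 — 6 moves in all.
Check: all required cells visited.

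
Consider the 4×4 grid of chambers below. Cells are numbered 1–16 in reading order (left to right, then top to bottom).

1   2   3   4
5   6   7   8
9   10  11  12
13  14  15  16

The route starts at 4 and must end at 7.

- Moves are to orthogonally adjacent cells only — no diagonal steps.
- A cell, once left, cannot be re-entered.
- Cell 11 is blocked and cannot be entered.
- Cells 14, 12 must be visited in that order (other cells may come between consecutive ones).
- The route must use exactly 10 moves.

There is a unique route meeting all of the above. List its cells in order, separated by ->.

The waypoints must appear in the order 14, 12, with no cell reused.
Route from 4: 2× left (reaching 2), 3× down (reaching 14), 2× right (reaching 16), 2× up (reaching 8), left to 7 — 10 moves in all.
Check: order respected (14 at step 5, 12 at step 8); 10 moves as required.

4 -> 3 -> 2 -> 6 -> 10 -> 14 -> 15 -> 16 -> 12 -> 8 -> 7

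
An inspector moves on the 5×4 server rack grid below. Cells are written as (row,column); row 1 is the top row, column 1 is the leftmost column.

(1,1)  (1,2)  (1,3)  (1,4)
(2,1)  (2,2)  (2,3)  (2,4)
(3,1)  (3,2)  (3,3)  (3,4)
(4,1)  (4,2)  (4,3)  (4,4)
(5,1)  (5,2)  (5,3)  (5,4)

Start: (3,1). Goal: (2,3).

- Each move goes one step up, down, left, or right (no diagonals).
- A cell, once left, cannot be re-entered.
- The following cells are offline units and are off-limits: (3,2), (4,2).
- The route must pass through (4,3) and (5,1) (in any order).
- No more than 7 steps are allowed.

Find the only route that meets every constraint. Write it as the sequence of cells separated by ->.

(3,1) -> (4,1) -> (5,1) -> (5,2) -> (5,3) -> (4,3) -> (3,3) -> (2,3)

The budget equals the shortest possible length, so every move has to be on a shortest route through the required cells.
Route from (3,1): down 2 to (5,1), right 2 to (5,3), up 3 to (2,3) — 7 moves in all.
Check: all required cells visited; 7 ≤ 7 moves.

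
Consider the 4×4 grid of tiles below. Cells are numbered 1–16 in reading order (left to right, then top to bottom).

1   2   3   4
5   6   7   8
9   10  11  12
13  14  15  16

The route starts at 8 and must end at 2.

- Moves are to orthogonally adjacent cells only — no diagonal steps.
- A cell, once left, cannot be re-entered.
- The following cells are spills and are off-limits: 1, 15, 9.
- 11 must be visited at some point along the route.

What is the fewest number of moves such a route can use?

Any route passes through 11 somewhere between 8 and 2. Summing Manhattan distances along the two legs (8 → 11 → 2) gives a lower bound of 2 + 3 = 5 moves.
A route of 5 moves achieves this: 8 → 12 → 11 → 7 → 3 → 2.
Since 5 matches the lower bound, it is optimal.

5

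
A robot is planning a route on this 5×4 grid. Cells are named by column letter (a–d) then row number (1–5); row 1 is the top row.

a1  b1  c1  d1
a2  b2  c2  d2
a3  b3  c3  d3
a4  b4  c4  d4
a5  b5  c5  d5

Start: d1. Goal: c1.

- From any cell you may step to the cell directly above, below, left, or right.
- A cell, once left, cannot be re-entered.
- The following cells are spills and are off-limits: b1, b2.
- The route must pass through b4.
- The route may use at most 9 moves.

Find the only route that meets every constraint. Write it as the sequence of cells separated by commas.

The 9-move cap with required stops at b4 leaves no slack for detours.
Route from d1: 3× down (reaching d4), 2× left (reaching b4), up to b3, right to c3, 2× up (reaching c1) — 9 moves in all.
Check: all required cells visited; 9 ≤ 9 moves.

d1, d2, d3, d4, c4, b4, b3, c3, c2, c1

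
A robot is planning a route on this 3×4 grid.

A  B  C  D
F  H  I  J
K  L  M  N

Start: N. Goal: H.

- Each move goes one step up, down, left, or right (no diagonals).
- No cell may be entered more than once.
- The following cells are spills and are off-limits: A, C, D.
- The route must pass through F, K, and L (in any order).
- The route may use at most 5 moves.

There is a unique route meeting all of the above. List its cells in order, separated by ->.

The 5-move cap with required stops at F, K, L leaves no slack for detours.
Route from N: left 3 to K, up 1 to F, right 1 to H — 5 moves in all.
Check: all required cells visited; 5 ≤ 5 moves.

N -> M -> L -> K -> F -> H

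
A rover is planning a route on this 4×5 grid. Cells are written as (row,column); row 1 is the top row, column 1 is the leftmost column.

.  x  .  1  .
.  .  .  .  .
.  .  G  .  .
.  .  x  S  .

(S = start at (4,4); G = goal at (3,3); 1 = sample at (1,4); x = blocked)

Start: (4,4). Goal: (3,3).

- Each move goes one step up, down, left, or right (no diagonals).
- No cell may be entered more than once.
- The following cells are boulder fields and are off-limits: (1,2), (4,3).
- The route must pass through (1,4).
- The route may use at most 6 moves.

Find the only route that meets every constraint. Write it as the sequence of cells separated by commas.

The 6-move cap with required stops at (1,4) leaves no slack for detours.
Route from (4,4): 3× up (reaching (1,4)), left to (1,3), 2× down (reaching (3,3)) — 6 moves in all.
Check: all required cells visited; 6 ≤ 6 moves.

(4,4), (3,4), (2,4), (1,4), (1,3), (2,3), (3,3)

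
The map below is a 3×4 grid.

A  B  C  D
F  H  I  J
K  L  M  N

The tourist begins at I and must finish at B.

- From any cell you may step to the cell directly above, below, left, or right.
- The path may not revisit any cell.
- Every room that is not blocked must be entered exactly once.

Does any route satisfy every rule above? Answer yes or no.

no

Colour the cells like a checkerboard: each orthogonal step flips colour, so a Hamiltonian route alternates colours. Here there are 6 cells of one colour and 6 of the other, with start on the same colour as the goal — the counts and endpoints can't be arranged into an alternating sequence of length 12, so no Hamiltonian route exists.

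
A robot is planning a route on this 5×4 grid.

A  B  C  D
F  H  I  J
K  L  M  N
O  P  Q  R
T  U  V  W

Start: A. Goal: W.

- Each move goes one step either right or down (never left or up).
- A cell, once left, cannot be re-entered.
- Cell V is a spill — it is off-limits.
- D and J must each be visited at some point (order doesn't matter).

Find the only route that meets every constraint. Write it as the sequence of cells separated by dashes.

A - B - C - D - J - N - R - W

Moves only go right or down, so the column and row indices never decrease.
Route from A: right 3 to D, down 4 to W — 7 moves in all.
Check: all required cells visited.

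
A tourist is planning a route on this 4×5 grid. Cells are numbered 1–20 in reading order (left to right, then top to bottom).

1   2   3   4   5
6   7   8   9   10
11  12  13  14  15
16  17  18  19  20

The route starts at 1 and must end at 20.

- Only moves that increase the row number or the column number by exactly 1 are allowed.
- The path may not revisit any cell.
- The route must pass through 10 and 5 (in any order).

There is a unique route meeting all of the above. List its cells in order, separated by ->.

1 -> 2 -> 3 -> 4 -> 5 -> 10 -> 15 -> 20

Moves only go right or down, so the column and row indices never decrease.
Route from 1: right 4 to 5, down 3 to 20 — 7 moves in all.
Check: all required cells visited.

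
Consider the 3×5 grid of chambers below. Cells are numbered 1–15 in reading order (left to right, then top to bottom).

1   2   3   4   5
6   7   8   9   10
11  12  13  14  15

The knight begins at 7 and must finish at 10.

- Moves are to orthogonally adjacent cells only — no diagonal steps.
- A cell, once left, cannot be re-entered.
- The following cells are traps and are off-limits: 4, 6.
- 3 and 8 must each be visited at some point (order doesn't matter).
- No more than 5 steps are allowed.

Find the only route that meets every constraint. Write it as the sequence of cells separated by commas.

The budget equals the shortest possible length, so every move has to be on a shortest route through the required cells.
Route from 7: up to 2, right to 3, down to 8, 2× right (reaching 10) — 5 moves in all.
Check: all required cells visited; 5 ≤ 5 moves.

7, 2, 3, 8, 9, 10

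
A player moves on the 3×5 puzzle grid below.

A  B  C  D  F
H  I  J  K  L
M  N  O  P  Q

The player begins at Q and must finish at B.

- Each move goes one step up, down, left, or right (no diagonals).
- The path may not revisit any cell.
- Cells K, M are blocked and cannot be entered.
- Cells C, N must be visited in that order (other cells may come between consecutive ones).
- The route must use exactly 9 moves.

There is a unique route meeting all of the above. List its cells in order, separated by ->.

Q -> L -> F -> D -> C -> J -> O -> N -> I -> B

The waypoints must appear in the order C, N, with no cell reused.
Route from Q: 2× up (reaching F), 2× left (reaching C), 2× down (reaching O), left to N, 2× up (reaching B) — 9 moves in all.
Check: order respected (C at step 4, N at step 7); 9 moves as required.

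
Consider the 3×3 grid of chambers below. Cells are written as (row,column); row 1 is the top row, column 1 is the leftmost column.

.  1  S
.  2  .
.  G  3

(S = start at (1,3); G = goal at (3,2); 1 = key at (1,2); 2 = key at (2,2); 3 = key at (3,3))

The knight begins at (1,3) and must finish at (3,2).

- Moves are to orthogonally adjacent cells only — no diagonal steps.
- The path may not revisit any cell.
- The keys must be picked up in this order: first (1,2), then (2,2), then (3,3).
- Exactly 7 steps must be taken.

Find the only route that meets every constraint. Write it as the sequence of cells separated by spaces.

The waypoints must appear in the order (1,2), (2,2), (3,3), with no cell reused.
Route from (1,3): left 2 to (1,1), down 1 to (2,1), right 2 to (2,3), down 1 to (3,3), left 1 to (3,2) — 7 moves in all.
Check: order respected (1 at step 1, 2 at step 4, 3 at step 6); 7 moves as required.

(1,3) (1,2) (1,1) (2,1) (2,2) (2,3) (3,3) (3,2)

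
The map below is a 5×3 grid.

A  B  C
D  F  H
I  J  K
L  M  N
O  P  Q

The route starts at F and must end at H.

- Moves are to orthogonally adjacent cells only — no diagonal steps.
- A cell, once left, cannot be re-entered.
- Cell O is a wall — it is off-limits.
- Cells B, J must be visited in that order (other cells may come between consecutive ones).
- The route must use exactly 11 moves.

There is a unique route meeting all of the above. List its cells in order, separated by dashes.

F - B - A - D - I - J - M - P - Q - N - K - H

The waypoints must appear in the order B, J, with no cell reused.
Route from F: up to B, left to A, 2× down (reaching I), right to J, 2× down (reaching P), right to Q, 3× up (reaching H) — 11 moves in all.
Check: order respected (B at step 1, J at step 5); 11 moves as required.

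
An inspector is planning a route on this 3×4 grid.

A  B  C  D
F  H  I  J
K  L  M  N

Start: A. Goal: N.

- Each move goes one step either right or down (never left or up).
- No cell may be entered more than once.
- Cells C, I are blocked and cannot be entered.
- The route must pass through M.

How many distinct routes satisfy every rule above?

A right/down-only route from A to N makes exactly 2 down-moves and 3 right-moves in some order.
With no other constraints that would be C(5,2) = 10 routes.
Split at M and multiply the segment counts (each segment already excludes blocked cells): A→M: 3; M→N: 1; product = 3.
That gives 3 routes.

3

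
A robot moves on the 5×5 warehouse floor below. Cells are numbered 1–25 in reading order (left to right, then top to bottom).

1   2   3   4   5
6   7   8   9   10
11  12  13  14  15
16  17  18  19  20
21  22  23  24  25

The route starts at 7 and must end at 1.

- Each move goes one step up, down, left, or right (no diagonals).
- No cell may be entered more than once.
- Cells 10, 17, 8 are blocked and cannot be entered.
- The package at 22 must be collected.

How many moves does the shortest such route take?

10

Any route passes through 22 somewhere between 7 and 1. Summing Manhattan distances along the two legs (7 → 22 → 1) gives a lower bound of 3 + 5 = 8 moves.
That bound ignores the blocked cells. Measuring each leg by the fewest moves that actually steer around them (7→22: 5; 22→1: 5) raises the lower bound to 10.
A route of 10 moves exists: 7 → 12 → 13 → 18 → 23 → 22 → 21 → 16 → 11 → 6 → 1.
Since 10 matches that lower bound, it is optimal.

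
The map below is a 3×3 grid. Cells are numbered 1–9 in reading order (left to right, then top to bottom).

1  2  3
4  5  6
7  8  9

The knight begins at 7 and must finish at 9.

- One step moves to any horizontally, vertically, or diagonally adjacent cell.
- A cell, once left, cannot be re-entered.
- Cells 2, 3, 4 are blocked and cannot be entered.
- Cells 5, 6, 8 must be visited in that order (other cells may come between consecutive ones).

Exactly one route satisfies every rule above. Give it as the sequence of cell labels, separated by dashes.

The waypoints must appear in the order 5, 6, 8, with no cell reused.
Route from 7: up-right 1 to 5, right 1 to 6, down-left 1 to 8, right 1 to 9 — 4 moves in all.
Check: order respected (5 at step 1, 6 at step 2, 8 at step 3).

7 - 5 - 6 - 8 - 9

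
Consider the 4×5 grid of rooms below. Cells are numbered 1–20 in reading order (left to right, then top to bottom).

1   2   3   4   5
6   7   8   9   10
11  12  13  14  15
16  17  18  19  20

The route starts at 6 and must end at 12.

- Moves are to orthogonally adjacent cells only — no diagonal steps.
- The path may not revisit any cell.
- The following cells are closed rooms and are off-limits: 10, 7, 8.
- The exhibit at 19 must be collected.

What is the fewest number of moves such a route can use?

8

Any route passes through 19 somewhere between 6 and 12. Summing Manhattan distances along the two legs (6 → 19 → 12) gives a lower bound of 5 + 3 = 8 moves.
A route of 8 moves achieves this: 6 → 11 → 16 → 17 → 18 → 19 → 14 → 13 → 12.
Since 8 matches the lower bound, it is optimal.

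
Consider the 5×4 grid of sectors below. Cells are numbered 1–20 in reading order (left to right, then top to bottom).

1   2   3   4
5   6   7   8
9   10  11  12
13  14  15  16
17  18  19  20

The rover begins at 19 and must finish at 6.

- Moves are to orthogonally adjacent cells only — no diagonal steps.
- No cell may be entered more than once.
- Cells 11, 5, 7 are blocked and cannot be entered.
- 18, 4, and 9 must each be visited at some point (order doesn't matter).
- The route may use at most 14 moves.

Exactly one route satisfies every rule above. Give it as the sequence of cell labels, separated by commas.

Any route must reach 18, 4, and 9 and still end at 6 within 14 moves, so the order of the required stops is forced.
Route from 19: 2× left (reaching 17), 2× up (reaching 9), right to 10, down to 14, 2× right (reaching 16), 3× up (reaching 4), 2× left (reaching 2), down to 6 — 14 moves in all.
Check: all required cells visited; 14 ≤ 14 moves.

19, 18, 17, 13, 9, 10, 14, 15, 16, 12, 8, 4, 3, 2, 6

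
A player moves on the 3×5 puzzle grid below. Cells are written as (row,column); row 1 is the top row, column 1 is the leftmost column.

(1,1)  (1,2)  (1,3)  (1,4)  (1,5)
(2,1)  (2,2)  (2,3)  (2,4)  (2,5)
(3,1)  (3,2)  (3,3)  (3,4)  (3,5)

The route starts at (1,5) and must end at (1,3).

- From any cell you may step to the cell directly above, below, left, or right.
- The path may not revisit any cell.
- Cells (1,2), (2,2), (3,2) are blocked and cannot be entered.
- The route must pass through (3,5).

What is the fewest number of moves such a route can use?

Any route passes through (3,5) somewhere between (1,5) and (1,3). Summing Manhattan distances along the two legs ((1,5) → (3,5) → (1,3)) gives a lower bound of 2 + 4 = 6 moves.
A route of 6 moves achieves this: (1,5) → (2,5) → (3,5) → (3,4) → (2,4) → (1,4) → (1,3).
Since 6 matches the lower bound, it is optimal.

6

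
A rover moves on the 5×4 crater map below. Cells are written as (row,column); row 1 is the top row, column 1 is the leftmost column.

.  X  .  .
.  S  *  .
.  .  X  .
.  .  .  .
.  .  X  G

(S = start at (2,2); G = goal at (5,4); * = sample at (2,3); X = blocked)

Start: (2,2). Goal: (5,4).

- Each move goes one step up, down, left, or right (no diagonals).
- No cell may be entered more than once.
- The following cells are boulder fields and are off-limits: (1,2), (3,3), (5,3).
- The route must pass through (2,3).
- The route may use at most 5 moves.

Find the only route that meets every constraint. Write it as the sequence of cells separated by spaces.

(2,2) (2,3) (2,4) (3,4) (4,4) (5,4)

The budget equals the shortest possible length, so every move has to be on a shortest route through the required cells.
Route from (2,2): right 2 to (2,4), down 3 to (5,4) — 5 moves in all.
Check: all required cells visited; 5 ≤ 5 moves.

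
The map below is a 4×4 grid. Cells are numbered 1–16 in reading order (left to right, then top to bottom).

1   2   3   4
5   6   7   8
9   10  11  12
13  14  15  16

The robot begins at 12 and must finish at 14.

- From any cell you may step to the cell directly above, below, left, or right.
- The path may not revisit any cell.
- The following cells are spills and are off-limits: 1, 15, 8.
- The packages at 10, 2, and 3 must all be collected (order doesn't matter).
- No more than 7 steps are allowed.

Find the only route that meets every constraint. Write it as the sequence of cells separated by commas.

12, 11, 7, 3, 2, 6, 10, 14

The budget equals the shortest possible length, so every move has to be on a shortest route through the required cells.
Route from 12: left 1 to 11, up 2 to 3, left 1 to 2, down 3 to 14 — 7 moves in all.
Check: all required cells visited; 7 ≤ 7 moves.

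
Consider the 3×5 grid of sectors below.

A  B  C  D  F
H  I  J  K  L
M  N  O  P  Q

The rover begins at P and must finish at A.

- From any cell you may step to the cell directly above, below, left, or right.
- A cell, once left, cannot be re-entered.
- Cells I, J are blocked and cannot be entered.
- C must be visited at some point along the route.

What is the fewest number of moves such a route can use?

Any route passes through C somewhere between P and A. Summing Manhattan distances along the two legs (P → C → A) gives a lower bound of 3 + 2 = 5 moves.
A route of 5 moves achieves this: P → K → D → C → B → A.
Since 5 matches the lower bound, it is optimal.

5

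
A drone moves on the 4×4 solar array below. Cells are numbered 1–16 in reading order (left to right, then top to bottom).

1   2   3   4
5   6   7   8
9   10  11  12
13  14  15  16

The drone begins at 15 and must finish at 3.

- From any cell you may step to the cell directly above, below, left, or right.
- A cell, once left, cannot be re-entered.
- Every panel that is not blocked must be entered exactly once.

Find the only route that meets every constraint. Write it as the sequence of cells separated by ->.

Need to visit all 16 open cells exactly once, starting at 15 and ending at 3.
Route from 15: right 1 to 16, up 1 to 12, left 2 to 10, down 1 to 14, left 1 to 13, up 3 to 1, right 1 to 2, down 1 to 6, right 2 to 8, up 1 to 4, left 1 to 3 — 15 moves in all.
Check: all 16 open cells covered.

15 -> 16 -> 12 -> 11 -> 10 -> 14 -> 13 -> 9 -> 5 -> 1 -> 2 -> 6 -> 7 -> 8 -> 4 -> 3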